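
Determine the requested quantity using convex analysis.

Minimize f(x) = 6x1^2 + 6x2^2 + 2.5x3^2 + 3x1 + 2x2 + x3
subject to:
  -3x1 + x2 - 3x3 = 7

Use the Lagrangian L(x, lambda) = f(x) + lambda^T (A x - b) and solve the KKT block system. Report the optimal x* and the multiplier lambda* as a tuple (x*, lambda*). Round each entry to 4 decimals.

Form the Lagrangian:
  L(x, lambda) = (1/2) x^T Q x + c^T x + lambda^T (A x - b)
Stationarity (grad_x L = 0): Q x + c + A^T lambda = 0.
Primal feasibility: A x = b.

This gives the KKT block system:
  [ Q   A^T ] [ x     ]   [-c ]
  [ A    0  ] [ lambda ] = [ b ]

Solving the linear system:
  x*      = (-0.8022, 0.0174, -1.5253)
  lambda* = (-2.2089)
  f(x*)   = 5.7824

x* = (-0.8022, 0.0174, -1.5253), lambda* = (-2.2089)


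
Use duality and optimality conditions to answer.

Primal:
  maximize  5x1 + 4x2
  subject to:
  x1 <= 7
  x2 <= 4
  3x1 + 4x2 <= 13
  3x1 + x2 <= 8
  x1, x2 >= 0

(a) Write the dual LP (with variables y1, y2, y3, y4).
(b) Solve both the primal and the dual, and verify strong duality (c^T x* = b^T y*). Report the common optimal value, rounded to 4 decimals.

The standard primal-dual pair for 'max c^T x s.t. A x <= b, x >= 0' is:
  Dual:  min b^T y  s.t.  A^T y >= c,  y >= 0.

So the dual LP is:
  minimize  7y1 + 4y2 + 13y3 + 8y4
  subject to:
    y1 + 3y3 + 3y4 >= 5
    y2 + 4y3 + y4 >= 4
    y1, y2, y3, y4 >= 0

Solving the primal: x* = (2.1111, 1.6667).
  primal value c^T x* = 17.2222.
Solving the dual: y* = (0, 0, 0.7778, 0.8889).
  dual value b^T y* = 17.2222.
Strong duality: c^T x* = b^T y*. Confirmed.

17.2222


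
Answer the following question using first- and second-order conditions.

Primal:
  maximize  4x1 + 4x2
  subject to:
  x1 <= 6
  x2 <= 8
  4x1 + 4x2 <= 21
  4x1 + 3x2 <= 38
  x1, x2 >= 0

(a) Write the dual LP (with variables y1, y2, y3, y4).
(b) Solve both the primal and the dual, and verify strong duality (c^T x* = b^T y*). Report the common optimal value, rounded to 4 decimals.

The standard primal-dual pair for 'max c^T x s.t. A x <= b, x >= 0' is:
  Dual:  min b^T y  s.t.  A^T y >= c,  y >= 0.

So the dual LP is:
  minimize  6y1 + 8y2 + 21y3 + 38y4
  subject to:
    y1 + 4y3 + 4y4 >= 4
    y2 + 4y3 + 3y4 >= 4
    y1, y2, y3, y4 >= 0

Solving the primal: x* = (5.25, 0).
  primal value c^T x* = 21.
Solving the dual: y* = (0, 0, 1, 0).
  dual value b^T y* = 21.
Strong duality: c^T x* = b^T y*. Confirmed.

21


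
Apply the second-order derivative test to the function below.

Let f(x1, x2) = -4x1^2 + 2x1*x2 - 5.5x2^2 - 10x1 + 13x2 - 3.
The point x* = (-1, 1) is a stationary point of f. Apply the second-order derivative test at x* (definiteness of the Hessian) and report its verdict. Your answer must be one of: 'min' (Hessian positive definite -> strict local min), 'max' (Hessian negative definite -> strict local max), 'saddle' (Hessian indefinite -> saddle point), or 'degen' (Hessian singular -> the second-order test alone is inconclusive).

Compute the Hessian H = grad^2 f:
  H = [[-8, 2], [2, -11]]
Verify stationarity: grad f(x*) = H x* + g = (0, 0).
Eigenvalues of H: -12, -7.
Both eigenvalues < 0, so H is negative definite -> x* is a strict local max.

max


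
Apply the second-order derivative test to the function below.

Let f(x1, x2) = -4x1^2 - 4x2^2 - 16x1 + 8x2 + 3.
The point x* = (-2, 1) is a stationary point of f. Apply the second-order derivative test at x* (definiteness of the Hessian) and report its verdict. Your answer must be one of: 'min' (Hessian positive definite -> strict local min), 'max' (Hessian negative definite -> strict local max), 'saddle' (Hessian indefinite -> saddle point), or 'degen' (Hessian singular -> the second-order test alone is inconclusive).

Compute the Hessian H = grad^2 f:
  H = [[-8, 0], [0, -8]]
Verify stationarity: grad f(x*) = H x* + g = (0, 0).
Eigenvalues of H: -8, -8.
Both eigenvalues < 0, so H is negative definite -> x* is a strict local max.

max


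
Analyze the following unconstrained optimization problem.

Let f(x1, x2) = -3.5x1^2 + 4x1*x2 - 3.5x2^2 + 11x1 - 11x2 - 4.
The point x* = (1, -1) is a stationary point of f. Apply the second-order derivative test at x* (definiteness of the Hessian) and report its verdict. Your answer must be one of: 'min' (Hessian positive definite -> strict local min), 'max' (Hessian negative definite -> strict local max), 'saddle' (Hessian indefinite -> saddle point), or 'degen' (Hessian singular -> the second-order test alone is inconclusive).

Compute the Hessian H = grad^2 f:
  H = [[-7, 4], [4, -7]]
Verify stationarity: grad f(x*) = H x* + g = (0, 0).
Eigenvalues of H: -11, -3.
Both eigenvalues < 0, so H is negative definite -> x* is a strict local max.

max


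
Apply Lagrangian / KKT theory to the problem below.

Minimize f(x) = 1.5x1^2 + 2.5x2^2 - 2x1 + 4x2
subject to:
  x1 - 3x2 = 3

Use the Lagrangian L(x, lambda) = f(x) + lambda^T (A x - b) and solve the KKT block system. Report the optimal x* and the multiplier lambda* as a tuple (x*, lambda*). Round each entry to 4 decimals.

Form the Lagrangian:
  L(x, lambda) = (1/2) x^T Q x + c^T x + lambda^T (A x - b)
Stationarity (grad_x L = 0): Q x + c + A^T lambda = 0.
Primal feasibility: A x = b.

This gives the KKT block system:
  [ Q   A^T ] [ x     ]   [-c ]
  [ A    0  ] [ lambda ] = [ b ]

Solving the linear system:
  x*      = (0.6562, -0.7812)
  lambda* = (0.0313)
  f(x*)   = -2.2656

x* = (0.6562, -0.7812), lambda* = (0.0313)


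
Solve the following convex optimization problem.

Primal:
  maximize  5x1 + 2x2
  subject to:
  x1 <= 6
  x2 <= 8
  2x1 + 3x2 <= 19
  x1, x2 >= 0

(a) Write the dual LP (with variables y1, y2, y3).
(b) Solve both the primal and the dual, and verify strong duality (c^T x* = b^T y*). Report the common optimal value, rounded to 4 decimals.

The standard primal-dual pair for 'max c^T x s.t. A x <= b, x >= 0' is:
  Dual:  min b^T y  s.t.  A^T y >= c,  y >= 0.

So the dual LP is:
  minimize  6y1 + 8y2 + 19y3
  subject to:
    y1 + 2y3 >= 5
    y2 + 3y3 >= 2
    y1, y2, y3 >= 0

Solving the primal: x* = (6, 2.3333).
  primal value c^T x* = 34.6667.
Solving the dual: y* = (3.6667, 0, 0.6667).
  dual value b^T y* = 34.6667.
Strong duality: c^T x* = b^T y*. Confirmed.

34.6667


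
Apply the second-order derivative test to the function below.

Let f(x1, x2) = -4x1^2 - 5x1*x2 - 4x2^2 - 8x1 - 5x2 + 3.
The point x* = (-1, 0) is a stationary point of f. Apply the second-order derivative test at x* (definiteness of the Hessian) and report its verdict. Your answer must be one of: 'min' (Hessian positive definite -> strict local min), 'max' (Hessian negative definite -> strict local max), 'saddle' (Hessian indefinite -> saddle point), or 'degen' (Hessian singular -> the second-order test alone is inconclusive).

Compute the Hessian H = grad^2 f:
  H = [[-8, -5], [-5, -8]]
Verify stationarity: grad f(x*) = H x* + g = (0, 0).
Eigenvalues of H: -13, -3.
Both eigenvalues < 0, so H is negative definite -> x* is a strict local max.

max


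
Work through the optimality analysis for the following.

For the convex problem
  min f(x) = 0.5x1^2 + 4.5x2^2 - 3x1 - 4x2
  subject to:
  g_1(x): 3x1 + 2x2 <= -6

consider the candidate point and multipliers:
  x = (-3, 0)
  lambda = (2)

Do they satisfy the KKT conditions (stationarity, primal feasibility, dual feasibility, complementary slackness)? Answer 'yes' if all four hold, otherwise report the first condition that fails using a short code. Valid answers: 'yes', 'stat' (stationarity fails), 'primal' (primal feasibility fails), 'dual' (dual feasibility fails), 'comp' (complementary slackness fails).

Gradient of f: grad f(x) = Q x + c = (-6, -4)
Constraint values g_i(x) = a_i^T x - b_i:
  g_1((-3, 0)) = -3
Stationarity residual: grad f(x) + sum_i lambda_i a_i = (0, 0)
  -> stationarity OK
Primal feasibility (all g_i <= 0): OK
Dual feasibility (all lambda_i >= 0): OK
Complementary slackness (lambda_i * g_i(x) = 0 for all i): FAILS

Verdict: the first failing condition is complementary_slackness -> comp.

comp


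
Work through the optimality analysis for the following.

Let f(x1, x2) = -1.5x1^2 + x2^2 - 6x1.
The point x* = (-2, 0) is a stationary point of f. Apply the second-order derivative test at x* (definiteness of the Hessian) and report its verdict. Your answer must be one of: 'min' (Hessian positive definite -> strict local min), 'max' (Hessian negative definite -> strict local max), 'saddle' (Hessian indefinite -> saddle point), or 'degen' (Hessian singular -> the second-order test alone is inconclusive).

Compute the Hessian H = grad^2 f:
  H = [[-3, 0], [0, 2]]
Verify stationarity: grad f(x*) = H x* + g = (0, 0).
Eigenvalues of H: -3, 2.
Eigenvalues have mixed signs, so H is indefinite -> x* is a saddle point.

saddle


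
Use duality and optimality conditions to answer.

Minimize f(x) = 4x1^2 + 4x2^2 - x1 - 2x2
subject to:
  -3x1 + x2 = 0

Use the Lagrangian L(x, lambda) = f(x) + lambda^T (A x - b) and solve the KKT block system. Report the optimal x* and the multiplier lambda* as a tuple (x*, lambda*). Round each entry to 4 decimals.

Form the Lagrangian:
  L(x, lambda) = (1/2) x^T Q x + c^T x + lambda^T (A x - b)
Stationarity (grad_x L = 0): Q x + c + A^T lambda = 0.
Primal feasibility: A x = b.

This gives the KKT block system:
  [ Q   A^T ] [ x     ]   [-c ]
  [ A    0  ] [ lambda ] = [ b ]

Solving the linear system:
  x*      = (0.0875, 0.2625)
  lambda* = (-0.1)
  f(x*)   = -0.3063

x* = (0.0875, 0.2625), lambda* = (-0.1)


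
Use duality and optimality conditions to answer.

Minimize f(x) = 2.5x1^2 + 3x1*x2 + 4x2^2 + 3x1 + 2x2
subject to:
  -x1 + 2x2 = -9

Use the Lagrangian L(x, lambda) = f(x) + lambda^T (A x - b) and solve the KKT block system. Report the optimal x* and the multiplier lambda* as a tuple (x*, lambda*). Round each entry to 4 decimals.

Form the Lagrangian:
  L(x, lambda) = (1/2) x^T Q x + c^T x + lambda^T (A x - b)
Stationarity (grad_x L = 0): Q x + c + A^T lambda = 0.
Primal feasibility: A x = b.

This gives the KKT block system:
  [ Q   A^T ] [ x     ]   [-c ]
  [ A    0  ] [ lambda ] = [ b ]

Solving the linear system:
  x*      = (2.75, -3.125)
  lambda* = (7.375)
  f(x*)   = 34.1875

x* = (2.75, -3.125), lambda* = (7.375)


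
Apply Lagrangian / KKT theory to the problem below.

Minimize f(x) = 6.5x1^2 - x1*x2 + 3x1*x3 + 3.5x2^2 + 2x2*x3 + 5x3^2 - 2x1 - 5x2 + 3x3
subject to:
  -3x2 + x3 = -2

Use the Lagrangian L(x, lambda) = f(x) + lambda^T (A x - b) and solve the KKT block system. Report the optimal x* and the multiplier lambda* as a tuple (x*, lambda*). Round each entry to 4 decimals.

Form the Lagrangian:
  L(x, lambda) = (1/2) x^T Q x + c^T x + lambda^T (A x - b)
Stationarity (grad_x L = 0): Q x + c + A^T lambda = 0.
Primal feasibility: A x = b.

This gives the KKT block system:
  [ Q   A^T ] [ x     ]   [-c ]
  [ A    0  ] [ lambda ] = [ b ]

Solving the linear system:
  x*      = (0.2897, 0.5292, -0.4124)
  lambda* = (-0.8034)
  f(x*)   = -3.0347

x* = (0.2897, 0.5292, -0.4124), lambda* = (-0.8034)


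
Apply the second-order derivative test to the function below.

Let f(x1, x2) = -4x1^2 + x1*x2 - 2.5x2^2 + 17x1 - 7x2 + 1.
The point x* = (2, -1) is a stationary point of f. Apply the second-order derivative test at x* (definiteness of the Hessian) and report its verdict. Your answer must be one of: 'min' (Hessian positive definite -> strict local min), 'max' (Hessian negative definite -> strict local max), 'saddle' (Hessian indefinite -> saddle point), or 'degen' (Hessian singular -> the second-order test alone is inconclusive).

Compute the Hessian H = grad^2 f:
  H = [[-8, 1], [1, -5]]
Verify stationarity: grad f(x*) = H x* + g = (0, 0).
Eigenvalues of H: -8.3028, -4.6972.
Both eigenvalues < 0, so H is negative definite -> x* is a strict local max.

max


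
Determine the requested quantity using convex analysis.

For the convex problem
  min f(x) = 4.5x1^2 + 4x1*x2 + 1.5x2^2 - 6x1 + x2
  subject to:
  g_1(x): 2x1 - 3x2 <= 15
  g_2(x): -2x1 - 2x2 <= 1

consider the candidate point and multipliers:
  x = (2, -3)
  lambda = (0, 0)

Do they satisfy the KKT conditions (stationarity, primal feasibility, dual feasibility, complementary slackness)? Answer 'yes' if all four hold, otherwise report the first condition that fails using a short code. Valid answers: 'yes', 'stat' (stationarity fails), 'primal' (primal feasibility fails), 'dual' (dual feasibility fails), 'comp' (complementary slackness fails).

Gradient of f: grad f(x) = Q x + c = (0, 0)
Constraint values g_i(x) = a_i^T x - b_i:
  g_1((2, -3)) = -2
  g_2((2, -3)) = 1
Stationarity residual: grad f(x) + sum_i lambda_i a_i = (0, 0)
  -> stationarity OK
Primal feasibility (all g_i <= 0): FAILS
Dual feasibility (all lambda_i >= 0): OK
Complementary slackness (lambda_i * g_i(x) = 0 for all i): OK

Verdict: the first failing condition is primal_feasibility -> primal.

primal


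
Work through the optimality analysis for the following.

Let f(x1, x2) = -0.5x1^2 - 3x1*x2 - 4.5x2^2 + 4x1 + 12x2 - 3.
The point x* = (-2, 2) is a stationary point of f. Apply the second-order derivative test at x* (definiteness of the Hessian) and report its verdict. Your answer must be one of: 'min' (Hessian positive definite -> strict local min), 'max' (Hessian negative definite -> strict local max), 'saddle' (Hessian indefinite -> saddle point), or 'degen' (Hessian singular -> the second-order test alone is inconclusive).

Compute the Hessian H = grad^2 f:
  H = [[-1, -3], [-3, -9]]
Verify stationarity: grad f(x*) = H x* + g = (0, 0).
Eigenvalues of H: -10, 0.
H has a zero eigenvalue (singular; negative semidefinite but not definite), so H is neither positive definite, negative definite, nor indefinite. The second-order test alone is inconclusive -> degen.
(Indeed, f is constant along the null direction of H through x*, so x* is not a strict local extremum.)

degen


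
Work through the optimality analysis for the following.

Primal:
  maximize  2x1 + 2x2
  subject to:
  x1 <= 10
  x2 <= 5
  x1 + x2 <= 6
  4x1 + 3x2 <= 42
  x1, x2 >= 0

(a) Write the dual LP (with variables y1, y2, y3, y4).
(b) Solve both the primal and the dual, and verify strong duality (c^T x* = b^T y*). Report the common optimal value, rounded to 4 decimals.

The standard primal-dual pair for 'max c^T x s.t. A x <= b, x >= 0' is:
  Dual:  min b^T y  s.t.  A^T y >= c,  y >= 0.

So the dual LP is:
  minimize  10y1 + 5y2 + 6y3 + 42y4
  subject to:
    y1 + y3 + 4y4 >= 2
    y2 + y3 + 3y4 >= 2
    y1, y2, y3, y4 >= 0

Solving the primal: x* = (6, 0).
  primal value c^T x* = 12.
Solving the dual: y* = (0, 0, 2, 0).
  dual value b^T y* = 12.
Strong duality: c^T x* = b^T y*. Confirmed.

12


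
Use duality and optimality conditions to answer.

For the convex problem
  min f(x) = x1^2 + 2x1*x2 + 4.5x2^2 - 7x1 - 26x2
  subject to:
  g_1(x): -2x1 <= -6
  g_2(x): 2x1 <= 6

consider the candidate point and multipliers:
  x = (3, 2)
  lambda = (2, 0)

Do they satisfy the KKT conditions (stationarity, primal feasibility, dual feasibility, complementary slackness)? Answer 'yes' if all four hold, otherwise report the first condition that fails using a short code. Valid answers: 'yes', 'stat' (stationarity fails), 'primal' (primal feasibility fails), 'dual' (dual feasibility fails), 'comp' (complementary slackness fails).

Gradient of f: grad f(x) = Q x + c = (3, -2)
Constraint values g_i(x) = a_i^T x - b_i:
  g_1((3, 2)) = 0
  g_2((3, 2)) = 0
Stationarity residual: grad f(x) + sum_i lambda_i a_i = (-1, -2)
  -> stationarity FAILS
Primal feasibility (all g_i <= 0): OK
Dual feasibility (all lambda_i >= 0): OK
Complementary slackness (lambda_i * g_i(x) = 0 for all i): OK

Verdict: the first failing condition is stationarity -> stat.

stat


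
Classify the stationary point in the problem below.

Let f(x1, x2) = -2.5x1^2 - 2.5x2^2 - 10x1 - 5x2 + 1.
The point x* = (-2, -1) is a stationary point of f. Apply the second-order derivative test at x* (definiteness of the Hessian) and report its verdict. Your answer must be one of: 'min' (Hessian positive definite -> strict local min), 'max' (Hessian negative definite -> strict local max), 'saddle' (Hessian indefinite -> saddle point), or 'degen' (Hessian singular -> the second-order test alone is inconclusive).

Compute the Hessian H = grad^2 f:
  H = [[-5, 0], [0, -5]]
Verify stationarity: grad f(x*) = H x* + g = (0, 0).
Eigenvalues of H: -5, -5.
Both eigenvalues < 0, so H is negative definite -> x* is a strict local max.

max


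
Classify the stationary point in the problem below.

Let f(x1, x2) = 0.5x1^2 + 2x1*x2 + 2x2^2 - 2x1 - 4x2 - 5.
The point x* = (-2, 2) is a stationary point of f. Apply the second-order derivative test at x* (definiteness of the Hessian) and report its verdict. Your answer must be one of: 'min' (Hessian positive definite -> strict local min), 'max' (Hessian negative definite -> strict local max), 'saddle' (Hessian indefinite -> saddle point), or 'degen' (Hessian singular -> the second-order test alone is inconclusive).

Compute the Hessian H = grad^2 f:
  H = [[1, 2], [2, 4]]
Verify stationarity: grad f(x*) = H x* + g = (0, 0).
Eigenvalues of H: 0, 5.
H has a zero eigenvalue (singular; positive semidefinite but not definite), so H is neither positive definite, negative definite, nor indefinite. The second-order test alone is inconclusive -> degen.
(Indeed, f is constant along the null direction of H through x*, so x* is not a strict local extremum.)

degen


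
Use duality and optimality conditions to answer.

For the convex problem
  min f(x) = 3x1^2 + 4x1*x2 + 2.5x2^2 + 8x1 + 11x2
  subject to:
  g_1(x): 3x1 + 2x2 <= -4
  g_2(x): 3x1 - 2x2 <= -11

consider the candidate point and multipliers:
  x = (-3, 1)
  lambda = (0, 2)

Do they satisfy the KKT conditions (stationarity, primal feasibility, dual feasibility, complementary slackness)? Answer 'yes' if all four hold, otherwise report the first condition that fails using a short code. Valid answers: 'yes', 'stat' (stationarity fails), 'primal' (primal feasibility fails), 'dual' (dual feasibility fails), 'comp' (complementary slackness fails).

Gradient of f: grad f(x) = Q x + c = (-6, 4)
Constraint values g_i(x) = a_i^T x - b_i:
  g_1((-3, 1)) = -3
  g_2((-3, 1)) = 0
Stationarity residual: grad f(x) + sum_i lambda_i a_i = (0, 0)
  -> stationarity OK
Primal feasibility (all g_i <= 0): OK
Dual feasibility (all lambda_i >= 0): OK
Complementary slackness (lambda_i * g_i(x) = 0 for all i): OK

Verdict: yes, KKT holds.

yes


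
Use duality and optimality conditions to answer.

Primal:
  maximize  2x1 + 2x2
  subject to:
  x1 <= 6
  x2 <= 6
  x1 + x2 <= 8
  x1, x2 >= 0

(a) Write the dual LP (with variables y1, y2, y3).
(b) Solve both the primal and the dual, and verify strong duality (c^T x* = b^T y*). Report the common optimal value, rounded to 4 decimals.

The standard primal-dual pair for 'max c^T x s.t. A x <= b, x >= 0' is:
  Dual:  min b^T y  s.t.  A^T y >= c,  y >= 0.

So the dual LP is:
  minimize  6y1 + 6y2 + 8y3
  subject to:
    y1 + y3 >= 2
    y2 + y3 >= 2
    y1, y2, y3 >= 0

Solving the primal: x* = (2, 6).
  primal value c^T x* = 16.
Solving the dual: y* = (0, 0, 2).
  dual value b^T y* = 16.
Strong duality: c^T x* = b^T y*. Confirmed.

16


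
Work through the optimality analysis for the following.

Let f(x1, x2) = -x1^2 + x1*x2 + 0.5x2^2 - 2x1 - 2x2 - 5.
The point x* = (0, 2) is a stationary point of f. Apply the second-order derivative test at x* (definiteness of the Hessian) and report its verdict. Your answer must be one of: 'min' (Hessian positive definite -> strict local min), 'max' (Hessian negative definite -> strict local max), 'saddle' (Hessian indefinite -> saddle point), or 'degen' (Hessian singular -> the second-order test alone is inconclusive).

Compute the Hessian H = grad^2 f:
  H = [[-2, 1], [1, 1]]
Verify stationarity: grad f(x*) = H x* + g = (0, 0).
Eigenvalues of H: -2.3028, 1.3028.
Eigenvalues have mixed signs, so H is indefinite -> x* is a saddle point.

saddle


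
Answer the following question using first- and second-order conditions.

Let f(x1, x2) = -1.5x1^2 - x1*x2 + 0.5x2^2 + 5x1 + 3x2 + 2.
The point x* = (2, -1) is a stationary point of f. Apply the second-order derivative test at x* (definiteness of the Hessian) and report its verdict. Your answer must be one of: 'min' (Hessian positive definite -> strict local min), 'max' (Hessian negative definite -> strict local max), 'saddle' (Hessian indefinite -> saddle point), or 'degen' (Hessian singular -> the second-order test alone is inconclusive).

Compute the Hessian H = grad^2 f:
  H = [[-3, -1], [-1, 1]]
Verify stationarity: grad f(x*) = H x* + g = (0, 0).
Eigenvalues of H: -3.2361, 1.2361.
Eigenvalues have mixed signs, so H is indefinite -> x* is a saddle point.

saddle


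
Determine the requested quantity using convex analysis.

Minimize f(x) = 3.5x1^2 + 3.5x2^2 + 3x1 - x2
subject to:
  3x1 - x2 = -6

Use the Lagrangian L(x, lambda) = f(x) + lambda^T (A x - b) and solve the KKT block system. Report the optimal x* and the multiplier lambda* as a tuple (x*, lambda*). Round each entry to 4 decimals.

Form the Lagrangian:
  L(x, lambda) = (1/2) x^T Q x + c^T x + lambda^T (A x - b)
Stationarity (grad_x L = 0): Q x + c + A^T lambda = 0.
Primal feasibility: A x = b.

This gives the KKT block system:
  [ Q   A^T ] [ x     ]   [-c ]
  [ A    0  ] [ lambda ] = [ b ]

Solving the linear system:
  x*      = (-1.8, 0.6)
  lambda* = (3.2)
  f(x*)   = 6.6

x* = (-1.8, 0.6), lambda* = (3.2)


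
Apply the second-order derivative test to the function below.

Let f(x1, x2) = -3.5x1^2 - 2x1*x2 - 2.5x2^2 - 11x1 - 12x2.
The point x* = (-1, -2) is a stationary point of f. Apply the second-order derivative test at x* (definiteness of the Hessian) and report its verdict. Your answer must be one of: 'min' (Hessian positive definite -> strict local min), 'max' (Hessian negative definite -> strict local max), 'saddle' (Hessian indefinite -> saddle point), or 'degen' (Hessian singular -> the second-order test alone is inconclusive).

Compute the Hessian H = grad^2 f:
  H = [[-7, -2], [-2, -5]]
Verify stationarity: grad f(x*) = H x* + g = (0, 0).
Eigenvalues of H: -8.2361, -3.7639.
Both eigenvalues < 0, so H is negative definite -> x* is a strict local max.

max


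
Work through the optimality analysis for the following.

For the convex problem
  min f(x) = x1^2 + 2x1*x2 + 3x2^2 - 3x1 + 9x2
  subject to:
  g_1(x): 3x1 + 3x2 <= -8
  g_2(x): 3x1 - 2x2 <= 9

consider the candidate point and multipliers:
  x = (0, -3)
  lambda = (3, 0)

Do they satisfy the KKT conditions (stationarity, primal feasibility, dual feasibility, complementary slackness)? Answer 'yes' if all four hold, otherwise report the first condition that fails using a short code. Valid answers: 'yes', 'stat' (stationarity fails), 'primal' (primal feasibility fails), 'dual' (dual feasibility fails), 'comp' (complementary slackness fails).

Gradient of f: grad f(x) = Q x + c = (-9, -9)
Constraint values g_i(x) = a_i^T x - b_i:
  g_1((0, -3)) = -1
  g_2((0, -3)) = -3
Stationarity residual: grad f(x) + sum_i lambda_i a_i = (0, 0)
  -> stationarity OK
Primal feasibility (all g_i <= 0): OK
Dual feasibility (all lambda_i >= 0): OK
Complementary slackness (lambda_i * g_i(x) = 0 for all i): FAILS

Verdict: the first failing condition is complementary_slackness -> comp.

comp


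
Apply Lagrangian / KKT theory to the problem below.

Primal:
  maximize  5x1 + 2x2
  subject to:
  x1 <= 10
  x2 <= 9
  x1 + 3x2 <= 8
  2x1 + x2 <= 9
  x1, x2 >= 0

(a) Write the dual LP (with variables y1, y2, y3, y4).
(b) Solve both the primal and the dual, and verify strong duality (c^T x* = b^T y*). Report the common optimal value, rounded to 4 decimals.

The standard primal-dual pair for 'max c^T x s.t. A x <= b, x >= 0' is:
  Dual:  min b^T y  s.t.  A^T y >= c,  y >= 0.

So the dual LP is:
  minimize  10y1 + 9y2 + 8y3 + 9y4
  subject to:
    y1 + y3 + 2y4 >= 5
    y2 + 3y3 + y4 >= 2
    y1, y2, y3, y4 >= 0

Solving the primal: x* = (4.5, 0).
  primal value c^T x* = 22.5.
Solving the dual: y* = (0, 0, 0, 2.5).
  dual value b^T y* = 22.5.
Strong duality: c^T x* = b^T y*. Confirmed.

22.5


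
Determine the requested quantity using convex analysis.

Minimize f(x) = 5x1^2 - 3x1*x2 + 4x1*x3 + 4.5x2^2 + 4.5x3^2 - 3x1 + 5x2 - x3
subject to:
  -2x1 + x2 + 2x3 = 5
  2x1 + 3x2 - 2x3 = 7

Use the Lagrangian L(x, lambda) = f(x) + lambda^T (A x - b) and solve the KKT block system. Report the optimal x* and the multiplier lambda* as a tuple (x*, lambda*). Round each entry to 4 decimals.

Form the Lagrangian:
  L(x, lambda) = (1/2) x^T Q x + c^T x + lambda^T (A x - b)
Stationarity (grad_x L = 0): Q x + c + A^T lambda = 0.
Primal feasibility: A x = b.

This gives the KKT block system:
  [ Q   A^T ] [ x     ]   [-c ]
  [ A    0  ] [ lambda ] = [ b ]

Solving the linear system:
  x*      = (0, 3, 1)
  lambda* = (-11, -7)
  f(x*)   = 59

x* = (0, 3, 1), lambda* = (-11, -7)


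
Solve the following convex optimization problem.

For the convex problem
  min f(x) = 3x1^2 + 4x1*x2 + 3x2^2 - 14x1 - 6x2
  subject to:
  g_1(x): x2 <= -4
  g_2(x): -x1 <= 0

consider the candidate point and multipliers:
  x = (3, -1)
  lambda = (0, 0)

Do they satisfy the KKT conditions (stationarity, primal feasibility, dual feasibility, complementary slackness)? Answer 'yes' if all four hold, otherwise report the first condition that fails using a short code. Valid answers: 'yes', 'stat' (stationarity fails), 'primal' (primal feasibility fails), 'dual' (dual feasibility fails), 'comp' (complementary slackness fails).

Gradient of f: grad f(x) = Q x + c = (0, 0)
Constraint values g_i(x) = a_i^T x - b_i:
  g_1((3, -1)) = 3
  g_2((3, -1)) = -3
Stationarity residual: grad f(x) + sum_i lambda_i a_i = (0, 0)
  -> stationarity OK
Primal feasibility (all g_i <= 0): FAILS
Dual feasibility (all lambda_i >= 0): OK
Complementary slackness (lambda_i * g_i(x) = 0 for all i): OK

Verdict: the first failing condition is primal_feasibility -> primal.

primal


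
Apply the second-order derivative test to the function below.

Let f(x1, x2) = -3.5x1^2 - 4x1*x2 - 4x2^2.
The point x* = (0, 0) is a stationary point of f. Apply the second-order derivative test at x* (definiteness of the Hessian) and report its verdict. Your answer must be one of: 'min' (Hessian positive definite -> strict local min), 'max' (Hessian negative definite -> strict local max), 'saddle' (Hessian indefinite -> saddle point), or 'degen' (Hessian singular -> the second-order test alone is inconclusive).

Compute the Hessian H = grad^2 f:
  H = [[-7, -4], [-4, -8]]
Verify stationarity: grad f(x*) = H x* + g = (0, 0).
Eigenvalues of H: -11.5311, -3.4689.
Both eigenvalues < 0, so H is negative definite -> x* is a strict local max.

max


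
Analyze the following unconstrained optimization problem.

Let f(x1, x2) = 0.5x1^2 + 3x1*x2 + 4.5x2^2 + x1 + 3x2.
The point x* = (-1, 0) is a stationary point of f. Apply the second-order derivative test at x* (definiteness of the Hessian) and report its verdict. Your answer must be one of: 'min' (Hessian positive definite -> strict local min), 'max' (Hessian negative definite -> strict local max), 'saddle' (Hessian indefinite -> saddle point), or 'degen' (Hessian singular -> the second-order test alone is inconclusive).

Compute the Hessian H = grad^2 f:
  H = [[1, 3], [3, 9]]
Verify stationarity: grad f(x*) = H x* + g = (0, 0).
Eigenvalues of H: 0, 10.
H has a zero eigenvalue (singular; positive semidefinite but not definite), so H is neither positive definite, negative definite, nor indefinite. The second-order test alone is inconclusive -> degen.
(Indeed, f is constant along the null direction of H through x*, so x* is not a strict local extremum.)

degen


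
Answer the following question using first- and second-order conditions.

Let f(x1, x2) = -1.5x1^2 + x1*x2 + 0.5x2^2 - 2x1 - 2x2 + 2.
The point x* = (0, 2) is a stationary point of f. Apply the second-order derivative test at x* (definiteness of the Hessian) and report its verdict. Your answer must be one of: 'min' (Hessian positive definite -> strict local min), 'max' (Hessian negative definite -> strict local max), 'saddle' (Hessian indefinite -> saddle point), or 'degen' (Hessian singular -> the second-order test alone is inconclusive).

Compute the Hessian H = grad^2 f:
  H = [[-3, 1], [1, 1]]
Verify stationarity: grad f(x*) = H x* + g = (0, 0).
Eigenvalues of H: -3.2361, 1.2361.
Eigenvalues have mixed signs, so H is indefinite -> x* is a saddle point.

saddle


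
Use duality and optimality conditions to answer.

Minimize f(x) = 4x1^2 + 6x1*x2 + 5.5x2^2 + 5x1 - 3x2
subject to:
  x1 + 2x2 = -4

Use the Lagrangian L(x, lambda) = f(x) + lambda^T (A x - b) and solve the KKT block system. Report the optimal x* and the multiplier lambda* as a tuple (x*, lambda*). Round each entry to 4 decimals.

Form the Lagrangian:
  L(x, lambda) = (1/2) x^T Q x + c^T x + lambda^T (A x - b)
Stationarity (grad_x L = 0): Q x + c + A^T lambda = 0.
Primal feasibility: A x = b.

This gives the KKT block system:
  [ Q   A^T ] [ x     ]   [-c ]
  [ A    0  ] [ lambda ] = [ b ]

Solving the linear system:
  x*      = (-1.1579, -1.4211)
  lambda* = (12.7895)
  f(x*)   = 24.8158

x* = (-1.1579, -1.4211), lambda* = (12.7895)


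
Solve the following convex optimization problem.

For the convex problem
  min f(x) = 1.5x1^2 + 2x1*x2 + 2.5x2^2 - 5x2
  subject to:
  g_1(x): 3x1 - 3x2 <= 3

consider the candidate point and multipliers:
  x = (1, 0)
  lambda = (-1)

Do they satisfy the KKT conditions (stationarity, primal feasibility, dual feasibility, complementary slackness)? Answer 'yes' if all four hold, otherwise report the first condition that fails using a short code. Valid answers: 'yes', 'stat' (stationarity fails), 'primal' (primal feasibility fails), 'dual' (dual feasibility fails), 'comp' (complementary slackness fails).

Gradient of f: grad f(x) = Q x + c = (3, -3)
Constraint values g_i(x) = a_i^T x - b_i:
  g_1((1, 0)) = 0
Stationarity residual: grad f(x) + sum_i lambda_i a_i = (0, 0)
  -> stationarity OK
Primal feasibility (all g_i <= 0): OK
Dual feasibility (all lambda_i >= 0): FAILS
Complementary slackness (lambda_i * g_i(x) = 0 for all i): OK

Verdict: the first failing condition is dual_feasibility -> dual.

dual


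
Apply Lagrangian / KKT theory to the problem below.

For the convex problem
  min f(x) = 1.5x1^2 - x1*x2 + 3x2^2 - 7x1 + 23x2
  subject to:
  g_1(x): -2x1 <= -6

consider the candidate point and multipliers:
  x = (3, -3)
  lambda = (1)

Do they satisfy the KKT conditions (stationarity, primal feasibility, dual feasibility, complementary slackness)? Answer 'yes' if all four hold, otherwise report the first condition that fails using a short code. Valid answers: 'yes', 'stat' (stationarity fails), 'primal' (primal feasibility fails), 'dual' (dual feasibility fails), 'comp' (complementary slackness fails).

Gradient of f: grad f(x) = Q x + c = (5, 2)
Constraint values g_i(x) = a_i^T x - b_i:
  g_1((3, -3)) = 0
Stationarity residual: grad f(x) + sum_i lambda_i a_i = (3, 2)
  -> stationarity FAILS
Primal feasibility (all g_i <= 0): OK
Dual feasibility (all lambda_i >= 0): OK
Complementary slackness (lambda_i * g_i(x) = 0 for all i): OK

Verdict: the first failing condition is stationarity -> stat.

stat


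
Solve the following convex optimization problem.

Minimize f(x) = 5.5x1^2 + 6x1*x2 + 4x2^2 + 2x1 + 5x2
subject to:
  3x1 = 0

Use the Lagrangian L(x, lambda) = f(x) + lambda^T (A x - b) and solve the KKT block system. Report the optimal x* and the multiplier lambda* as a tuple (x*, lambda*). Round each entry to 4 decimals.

Form the Lagrangian:
  L(x, lambda) = (1/2) x^T Q x + c^T x + lambda^T (A x - b)
Stationarity (grad_x L = 0): Q x + c + A^T lambda = 0.
Primal feasibility: A x = b.

This gives the KKT block system:
  [ Q   A^T ] [ x     ]   [-c ]
  [ A    0  ] [ lambda ] = [ b ]

Solving the linear system:
  x*      = (0, -0.625)
  lambda* = (0.5833)
  f(x*)   = -1.5625

x* = (0, -0.625), lambda* = (0.5833)


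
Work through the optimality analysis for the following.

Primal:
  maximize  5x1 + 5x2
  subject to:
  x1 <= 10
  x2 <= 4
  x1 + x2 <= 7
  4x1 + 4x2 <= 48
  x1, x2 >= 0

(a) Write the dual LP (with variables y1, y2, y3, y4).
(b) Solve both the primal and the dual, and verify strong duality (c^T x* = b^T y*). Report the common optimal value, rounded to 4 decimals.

The standard primal-dual pair for 'max c^T x s.t. A x <= b, x >= 0' is:
  Dual:  min b^T y  s.t.  A^T y >= c,  y >= 0.

So the dual LP is:
  minimize  10y1 + 4y2 + 7y3 + 48y4
  subject to:
    y1 + y3 + 4y4 >= 5
    y2 + y3 + 4y4 >= 5
    y1, y2, y3, y4 >= 0

Solving the primal: x* = (7, 0).
  primal value c^T x* = 35.
Solving the dual: y* = (0, 0, 5, 0).
  dual value b^T y* = 35.
Strong duality: c^T x* = b^T y*. Confirmed.

35


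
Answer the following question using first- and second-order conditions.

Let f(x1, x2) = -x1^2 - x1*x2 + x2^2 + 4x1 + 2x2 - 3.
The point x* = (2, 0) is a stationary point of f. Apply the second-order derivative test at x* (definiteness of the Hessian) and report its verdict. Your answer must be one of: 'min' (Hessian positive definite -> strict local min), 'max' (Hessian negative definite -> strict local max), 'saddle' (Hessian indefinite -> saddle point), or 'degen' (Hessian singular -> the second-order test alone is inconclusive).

Compute the Hessian H = grad^2 f:
  H = [[-2, -1], [-1, 2]]
Verify stationarity: grad f(x*) = H x* + g = (0, 0).
Eigenvalues of H: -2.2361, 2.2361.
Eigenvalues have mixed signs, so H is indefinite -> x* is a saddle point.

saddle


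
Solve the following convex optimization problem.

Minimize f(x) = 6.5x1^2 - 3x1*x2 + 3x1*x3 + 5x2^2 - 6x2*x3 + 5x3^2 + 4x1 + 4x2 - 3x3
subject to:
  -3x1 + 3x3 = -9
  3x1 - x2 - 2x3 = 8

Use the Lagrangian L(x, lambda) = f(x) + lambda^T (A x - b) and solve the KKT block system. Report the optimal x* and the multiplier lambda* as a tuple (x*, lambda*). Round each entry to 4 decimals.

Form the Lagrangian:
  L(x, lambda) = (1/2) x^T Q x + c^T x + lambda^T (A x - b)
Stationarity (grad_x L = 0): Q x + c + A^T lambda = 0.
Primal feasibility: A x = b.

This gives the KKT block system:
  [ Q   A^T ] [ x     ]   [-c ]
  [ A    0  ] [ lambda ] = [ b ]

Solving the linear system:
  x*      = (0.8571, -1.1429, -2.1429)
  lambda* = (6.9048, 2.8571)
  f(x*)   = 22.2857

x* = (0.8571, -1.1429, -2.1429), lambda* = (6.9048, 2.8571)


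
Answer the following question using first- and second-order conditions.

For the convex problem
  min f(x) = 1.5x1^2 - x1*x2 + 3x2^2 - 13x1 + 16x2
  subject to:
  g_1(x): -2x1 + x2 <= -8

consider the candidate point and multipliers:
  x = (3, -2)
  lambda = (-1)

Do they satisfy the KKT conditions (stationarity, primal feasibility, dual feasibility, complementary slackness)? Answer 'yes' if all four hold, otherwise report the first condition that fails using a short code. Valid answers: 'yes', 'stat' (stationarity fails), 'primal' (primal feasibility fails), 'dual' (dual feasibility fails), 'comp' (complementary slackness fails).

Gradient of f: grad f(x) = Q x + c = (-2, 1)
Constraint values g_i(x) = a_i^T x - b_i:
  g_1((3, -2)) = 0
Stationarity residual: grad f(x) + sum_i lambda_i a_i = (0, 0)
  -> stationarity OK
Primal feasibility (all g_i <= 0): OK
Dual feasibility (all lambda_i >= 0): FAILS
Complementary slackness (lambda_i * g_i(x) = 0 for all i): OK

Verdict: the first failing condition is dual_feasibility -> dual.

dual


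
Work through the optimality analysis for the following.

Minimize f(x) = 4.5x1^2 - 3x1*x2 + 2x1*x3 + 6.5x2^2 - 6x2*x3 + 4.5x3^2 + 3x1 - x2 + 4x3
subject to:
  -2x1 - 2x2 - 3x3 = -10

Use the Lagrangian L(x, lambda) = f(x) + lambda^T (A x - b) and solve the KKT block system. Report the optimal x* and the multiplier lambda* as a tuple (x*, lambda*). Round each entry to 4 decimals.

Form the Lagrangian:
  L(x, lambda) = (1/2) x^T Q x + c^T x + lambda^T (A x - b)
Stationarity (grad_x L = 0): Q x + c + A^T lambda = 0.
Primal feasibility: A x = b.

This gives the KKT block system:
  [ Q   A^T ] [ x     ]   [-c ]
  [ A    0  ] [ lambda ] = [ b ]

Solving the linear system:
  x*      = (0.6733, 1.6479, 1.7858)
  lambda* = (3.8439)
  f(x*)   = 22.9773

x* = (0.6733, 1.6479, 1.7858), lambda* = (3.8439)


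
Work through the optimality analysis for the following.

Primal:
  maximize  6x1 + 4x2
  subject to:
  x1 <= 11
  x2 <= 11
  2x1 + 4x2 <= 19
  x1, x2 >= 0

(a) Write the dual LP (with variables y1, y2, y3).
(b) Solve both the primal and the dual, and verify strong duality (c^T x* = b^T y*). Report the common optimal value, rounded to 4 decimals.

The standard primal-dual pair for 'max c^T x s.t. A x <= b, x >= 0' is:
  Dual:  min b^T y  s.t.  A^T y >= c,  y >= 0.

So the dual LP is:
  minimize  11y1 + 11y2 + 19y3
  subject to:
    y1 + 2y3 >= 6
    y2 + 4y3 >= 4
    y1, y2, y3 >= 0

Solving the primal: x* = (9.5, 0).
  primal value c^T x* = 57.
Solving the dual: y* = (0, 0, 3).
  dual value b^T y* = 57.
Strong duality: c^T x* = b^T y*. Confirmed.

57


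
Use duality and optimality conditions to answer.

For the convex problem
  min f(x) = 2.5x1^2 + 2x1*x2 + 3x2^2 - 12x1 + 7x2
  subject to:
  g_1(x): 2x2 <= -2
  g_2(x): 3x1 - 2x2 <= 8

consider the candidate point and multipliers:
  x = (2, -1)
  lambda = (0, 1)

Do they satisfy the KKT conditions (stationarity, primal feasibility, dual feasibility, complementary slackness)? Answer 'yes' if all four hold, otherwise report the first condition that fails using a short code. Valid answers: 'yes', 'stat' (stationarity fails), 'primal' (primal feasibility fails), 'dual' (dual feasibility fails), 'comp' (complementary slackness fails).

Gradient of f: grad f(x) = Q x + c = (-4, 5)
Constraint values g_i(x) = a_i^T x - b_i:
  g_1((2, -1)) = 0
  g_2((2, -1)) = 0
Stationarity residual: grad f(x) + sum_i lambda_i a_i = (-1, 3)
  -> stationarity FAILS
Primal feasibility (all g_i <= 0): OK
Dual feasibility (all lambda_i >= 0): OK
Complementary slackness (lambda_i * g_i(x) = 0 for all i): OK

Verdict: the first failing condition is stationarity -> stat.

stat


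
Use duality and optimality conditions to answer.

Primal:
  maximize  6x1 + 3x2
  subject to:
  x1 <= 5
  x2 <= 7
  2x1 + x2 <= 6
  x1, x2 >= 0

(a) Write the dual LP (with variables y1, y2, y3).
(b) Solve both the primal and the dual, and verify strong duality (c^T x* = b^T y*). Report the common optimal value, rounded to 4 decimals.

The standard primal-dual pair for 'max c^T x s.t. A x <= b, x >= 0' is:
  Dual:  min b^T y  s.t.  A^T y >= c,  y >= 0.

So the dual LP is:
  minimize  5y1 + 7y2 + 6y3
  subject to:
    y1 + 2y3 >= 6
    y2 + y3 >= 3
    y1, y2, y3 >= 0

Solving the primal: x* = (3, 0).
  primal value c^T x* = 18.
Solving the dual: y* = (0, 0, 3).
  dual value b^T y* = 18.
Strong duality: c^T x* = b^T y*. Confirmed.

18


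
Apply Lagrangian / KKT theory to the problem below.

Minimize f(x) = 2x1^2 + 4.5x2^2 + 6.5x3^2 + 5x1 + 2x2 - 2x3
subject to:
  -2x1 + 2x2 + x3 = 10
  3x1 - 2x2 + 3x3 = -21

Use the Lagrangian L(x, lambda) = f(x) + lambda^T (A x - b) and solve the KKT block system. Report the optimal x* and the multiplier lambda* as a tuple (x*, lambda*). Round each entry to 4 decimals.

Form the Lagrangian:
  L(x, lambda) = (1/2) x^T Q x + c^T x + lambda^T (A x - b)
Stationarity (grad_x L = 0): Q x + c + A^T lambda = 0.
Primal feasibility: A x = b.

This gives the KKT block system:
  [ Q   A^T ] [ x     ]   [-c ]
  [ A    0  ] [ lambda ] = [ b ]

Solving the linear system:
  x*      = (-5.0135, 0.7348, -1.4966)
  lambda* = (2.134, 6.4407)
  f(x*)   = 46.6548

x* = (-5.0135, 0.7348, -1.4966), lambda* = (2.134, 6.4407)


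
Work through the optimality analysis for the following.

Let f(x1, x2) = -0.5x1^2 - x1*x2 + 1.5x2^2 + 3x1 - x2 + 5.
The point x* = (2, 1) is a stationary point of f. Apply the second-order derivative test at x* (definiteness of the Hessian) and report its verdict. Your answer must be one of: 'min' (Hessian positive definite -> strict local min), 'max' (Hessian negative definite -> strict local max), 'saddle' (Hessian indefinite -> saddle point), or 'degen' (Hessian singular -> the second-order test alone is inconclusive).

Compute the Hessian H = grad^2 f:
  H = [[-1, -1], [-1, 3]]
Verify stationarity: grad f(x*) = H x* + g = (0, 0).
Eigenvalues of H: -1.2361, 3.2361.
Eigenvalues have mixed signs, so H is indefinite -> x* is a saddle point.

saddle
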